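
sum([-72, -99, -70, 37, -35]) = -239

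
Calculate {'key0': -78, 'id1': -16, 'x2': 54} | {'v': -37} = {'key0': -78, 'id1': -16, 'x2': 54, 'v': -37}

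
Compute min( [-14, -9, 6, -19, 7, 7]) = -19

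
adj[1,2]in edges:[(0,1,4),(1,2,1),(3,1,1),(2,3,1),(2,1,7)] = 1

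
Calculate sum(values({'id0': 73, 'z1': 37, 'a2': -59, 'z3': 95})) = 73 + 37 + (-59) + 95
= 146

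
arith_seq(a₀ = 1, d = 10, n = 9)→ [1, 11, 21, 31, 41, 51, 61, 71, 81]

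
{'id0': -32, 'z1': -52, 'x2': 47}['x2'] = 47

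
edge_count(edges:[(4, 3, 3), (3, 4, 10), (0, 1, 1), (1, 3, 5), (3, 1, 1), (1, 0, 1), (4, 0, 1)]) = 7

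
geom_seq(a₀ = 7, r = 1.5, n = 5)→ a_0 = 7*1.5^0 = 7.0
a_1 = 7*1.5^1 = 10.5
a_2 = 7*1.5^2 = 15.75
...
= [7.0, 10.5, 15.75, 23.625, 35.4375]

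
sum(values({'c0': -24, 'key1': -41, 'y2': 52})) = -13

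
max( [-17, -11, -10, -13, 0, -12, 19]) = 19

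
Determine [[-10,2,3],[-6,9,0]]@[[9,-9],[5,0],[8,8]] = C[0][0] = (-10)*(9) + (2)*(5) + (3)*(8) = -56
C[0][1] = (-10)*(-9) + (2)*(0) + (3)*(8) = 114
C[1][0] = (-6)*(9) + (9)*(5) + (0)*(8) = -9
C[1][1] = (-6)*(-9) + (9)*(0) + (0)*(8) = 54
= [[-56, 114], [-9, 54]]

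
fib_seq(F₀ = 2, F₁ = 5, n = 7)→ [2, 5, 7, 12, 19, 31, 50]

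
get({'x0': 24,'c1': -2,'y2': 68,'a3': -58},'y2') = 68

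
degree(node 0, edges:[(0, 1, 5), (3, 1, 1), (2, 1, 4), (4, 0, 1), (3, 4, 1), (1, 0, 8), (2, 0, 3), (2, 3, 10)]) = incident: (0,1), (4,0), (1,0), (2,0)
= 4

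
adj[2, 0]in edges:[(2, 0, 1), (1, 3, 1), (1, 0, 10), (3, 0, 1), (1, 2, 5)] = 1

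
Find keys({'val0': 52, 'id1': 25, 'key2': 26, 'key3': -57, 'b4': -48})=['val0', 'id1', 'key2', 'key3', 'b4']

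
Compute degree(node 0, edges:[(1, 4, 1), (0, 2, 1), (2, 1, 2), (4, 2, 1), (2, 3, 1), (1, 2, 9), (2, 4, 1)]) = incident: (0,2)
= 1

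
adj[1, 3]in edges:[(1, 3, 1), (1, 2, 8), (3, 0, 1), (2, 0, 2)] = 1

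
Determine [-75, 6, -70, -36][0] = -75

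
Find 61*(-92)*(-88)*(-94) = -46422464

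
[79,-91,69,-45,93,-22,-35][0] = 79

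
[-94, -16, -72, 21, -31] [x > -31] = [-16, 21]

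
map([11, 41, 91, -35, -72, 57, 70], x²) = [121, 1681, 8281, 1225, 5184, 3249, 4900]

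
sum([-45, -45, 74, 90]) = (-45) + (-45) + 74 + 90
= 74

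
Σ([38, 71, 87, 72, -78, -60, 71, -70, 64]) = 38 + 71 + 87 + 72 + (-78) + (-60) + 71 + (-70) + 64
= 195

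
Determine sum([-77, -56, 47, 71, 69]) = 54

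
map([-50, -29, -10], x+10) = [-40, -19, 0]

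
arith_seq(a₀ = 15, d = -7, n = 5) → a_0 = 15 + 0*-7 = 15
a_1 = 15 + 1*-7 = 8
a_2 = 15 + 2*-7 = 1
...
= [15, 8, 1, -6, -13]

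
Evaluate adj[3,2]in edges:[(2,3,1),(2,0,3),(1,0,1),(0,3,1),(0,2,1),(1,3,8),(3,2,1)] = 1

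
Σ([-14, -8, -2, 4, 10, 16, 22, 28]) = (-14) + (-8) + (-2) + 4 + 10 + 16 + 22 + 28
= 56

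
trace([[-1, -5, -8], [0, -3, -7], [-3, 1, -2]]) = -6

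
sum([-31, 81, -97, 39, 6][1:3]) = slice → [81, -97]
81 + (-97)
= -16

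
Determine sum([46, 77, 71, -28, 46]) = 46 + 77 + 71 + (-28) + 46
= 212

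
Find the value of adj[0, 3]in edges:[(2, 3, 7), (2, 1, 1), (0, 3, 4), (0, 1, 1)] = 4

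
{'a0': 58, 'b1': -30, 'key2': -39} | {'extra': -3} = {'a0': 58, 'b1': -30, 'key2': -39, 'extra': -3}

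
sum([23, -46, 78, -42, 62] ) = 75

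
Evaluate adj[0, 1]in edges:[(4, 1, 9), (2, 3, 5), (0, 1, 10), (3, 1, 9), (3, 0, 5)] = 10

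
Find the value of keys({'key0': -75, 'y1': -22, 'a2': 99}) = ['key0', 'y1', 'a2']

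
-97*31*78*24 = -5629104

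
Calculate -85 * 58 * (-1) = 4930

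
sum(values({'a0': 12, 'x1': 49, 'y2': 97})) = 12 + 49 + 97
= 158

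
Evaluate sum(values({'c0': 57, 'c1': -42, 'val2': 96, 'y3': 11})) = 57 + (-42) + 96 + 11
= 122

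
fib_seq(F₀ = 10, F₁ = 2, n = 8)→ F_2 = F_1 + F_0 = 12
F_3 = F_2 + F_1 = 14
F_4 = F_3 + F_2 = 26
...
= [10, 2, 12, 14, 26, 40, 66, 106]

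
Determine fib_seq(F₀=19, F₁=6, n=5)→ F_2 = F_1 + F_0 = 25
F_3 = F_2 + F_1 = 31
F_4 = F_3 + F_2 = 56
= [19, 6, 25, 31, 56]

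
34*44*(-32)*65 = -3111680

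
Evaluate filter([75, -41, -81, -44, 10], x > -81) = keep x where x > -81: 75✓, -41✓, -81✗, -44✓, 10✓
= [75, -41, -44, 10]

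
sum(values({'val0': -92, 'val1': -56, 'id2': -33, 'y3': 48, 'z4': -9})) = (-92) + (-56) + (-33) + 48 + (-9)
= -142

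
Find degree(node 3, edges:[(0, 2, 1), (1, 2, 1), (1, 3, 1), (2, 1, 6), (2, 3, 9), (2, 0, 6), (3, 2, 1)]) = incident: (1,3), (2,3), (3,2)
= 3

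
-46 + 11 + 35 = 0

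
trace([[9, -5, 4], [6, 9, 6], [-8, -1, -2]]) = 16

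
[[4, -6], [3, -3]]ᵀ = [[4, 3], [-6, -3]]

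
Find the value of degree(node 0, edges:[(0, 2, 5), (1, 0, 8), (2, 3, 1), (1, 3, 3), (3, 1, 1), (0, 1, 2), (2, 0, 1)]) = incident: (0,2), (1,0), (0,1), (2,0)
= 4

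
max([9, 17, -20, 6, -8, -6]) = 17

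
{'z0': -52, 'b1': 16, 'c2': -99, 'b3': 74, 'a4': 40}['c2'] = -99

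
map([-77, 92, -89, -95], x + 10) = -77+10=-67, 92+10=102, -89+10=-79, -95+10=-85
= [-67, 102, -79, -85]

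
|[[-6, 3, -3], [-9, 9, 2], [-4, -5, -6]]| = (1)*(-6)*det([[9, 2], [-5, -6]]) + (-1)*(3)*det([[-9, 2], [-4, -6]]) + (1)*(-3)*det([[-9, 9], [-4, -5]])
= 264 + -186 + -243
= -165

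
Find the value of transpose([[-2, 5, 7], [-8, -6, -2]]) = [[-2, -8], [5, -6], [7, -2]]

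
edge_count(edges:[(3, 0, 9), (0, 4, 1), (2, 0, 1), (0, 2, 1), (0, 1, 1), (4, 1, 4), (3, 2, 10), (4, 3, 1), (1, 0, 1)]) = 9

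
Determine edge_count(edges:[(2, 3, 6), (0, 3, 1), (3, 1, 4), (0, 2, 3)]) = 4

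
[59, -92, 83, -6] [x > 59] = keep x where x > 59: 59✗, -92✗, 83✓, -6✗
= [83]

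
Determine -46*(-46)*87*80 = 14727360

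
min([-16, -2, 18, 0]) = -16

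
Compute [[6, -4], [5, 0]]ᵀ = [[6, 5], [-4, 0]]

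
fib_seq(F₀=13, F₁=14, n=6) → F_2 = F_1 + F_0 = 27
F_3 = F_2 + F_1 = 41
F_4 = F_3 + F_2 = 68
...
= [13, 14, 27, 41, 68, 109]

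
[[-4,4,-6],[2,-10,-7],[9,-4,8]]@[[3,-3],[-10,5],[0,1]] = [[-52, 26], [106, -63], [67, -39]]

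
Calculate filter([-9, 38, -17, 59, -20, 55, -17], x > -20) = [-9, 38, -17, 59, 55, -17]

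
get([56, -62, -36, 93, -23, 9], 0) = 56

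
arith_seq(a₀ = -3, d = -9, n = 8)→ [-3, -12, -21, -30, -39, -48, -57, -66]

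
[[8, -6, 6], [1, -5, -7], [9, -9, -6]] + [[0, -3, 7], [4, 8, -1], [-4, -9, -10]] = [[8, -9, 13], [5, 3, -8], [5, -18, -16]]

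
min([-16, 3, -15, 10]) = -16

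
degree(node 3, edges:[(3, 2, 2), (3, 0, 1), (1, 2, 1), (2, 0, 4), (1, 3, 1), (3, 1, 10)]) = 4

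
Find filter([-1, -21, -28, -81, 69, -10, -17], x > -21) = [-1, 69, -10, -17]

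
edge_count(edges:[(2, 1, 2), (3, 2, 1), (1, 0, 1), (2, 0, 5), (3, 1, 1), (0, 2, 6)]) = 6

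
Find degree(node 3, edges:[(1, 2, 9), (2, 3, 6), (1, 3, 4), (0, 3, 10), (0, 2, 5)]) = incident: (2,3), (1,3), (0,3)
= 3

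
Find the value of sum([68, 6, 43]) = 68 + 6 + 43
= 117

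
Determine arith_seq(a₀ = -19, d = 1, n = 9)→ [-19, -18, -17, -16, -15, -14, -13, -12, -11]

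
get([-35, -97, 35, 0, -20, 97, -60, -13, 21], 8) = 21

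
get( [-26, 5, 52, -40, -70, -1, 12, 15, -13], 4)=-70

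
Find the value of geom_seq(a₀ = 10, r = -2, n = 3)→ [10, -20, 40]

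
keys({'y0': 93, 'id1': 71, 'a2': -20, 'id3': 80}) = ['y0', 'id1', 'a2', 'id3']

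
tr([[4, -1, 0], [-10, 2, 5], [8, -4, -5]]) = 1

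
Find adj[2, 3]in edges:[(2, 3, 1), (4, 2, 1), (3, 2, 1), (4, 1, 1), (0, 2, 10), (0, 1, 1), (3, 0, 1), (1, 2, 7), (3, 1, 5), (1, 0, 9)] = 1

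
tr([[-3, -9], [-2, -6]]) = diagonal: (-3) + (-6)
= -9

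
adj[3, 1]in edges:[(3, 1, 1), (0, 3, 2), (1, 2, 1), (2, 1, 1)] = 1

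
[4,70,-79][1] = 70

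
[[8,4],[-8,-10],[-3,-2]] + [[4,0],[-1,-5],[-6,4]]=[[12, 4], [-9, -15], [-9, 2]]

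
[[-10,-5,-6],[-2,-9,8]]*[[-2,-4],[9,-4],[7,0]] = C[0][0] = (-10)*(-2) + (-5)*(9) + (-6)*(7) = -67
C[0][1] = (-10)*(-4) + (-5)*(-4) + (-6)*(0) = 60
C[1][0] = (-2)*(-2) + (-9)*(9) + (8)*(7) = -21
C[1][1] = (-2)*(-4) + (-9)*(-4) + (8)*(0) = 44
= [[-67, 60], [-21, 44]]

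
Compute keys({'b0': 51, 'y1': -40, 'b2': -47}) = ['b0', 'y1', 'b2']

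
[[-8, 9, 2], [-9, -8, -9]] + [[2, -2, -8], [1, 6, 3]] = [[-6, 7, -6], [-8, -2, -6]]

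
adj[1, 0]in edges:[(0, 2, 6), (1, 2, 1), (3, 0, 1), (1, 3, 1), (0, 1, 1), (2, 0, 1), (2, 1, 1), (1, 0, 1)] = 1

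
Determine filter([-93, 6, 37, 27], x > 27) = [37]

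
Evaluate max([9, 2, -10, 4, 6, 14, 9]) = 14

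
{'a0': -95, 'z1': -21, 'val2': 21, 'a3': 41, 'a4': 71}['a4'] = 71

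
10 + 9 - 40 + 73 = 52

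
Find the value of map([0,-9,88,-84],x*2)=[0, -18, 176, -168]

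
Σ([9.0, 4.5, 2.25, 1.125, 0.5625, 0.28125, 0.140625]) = 9.0 + 4.5 + 2.25 + 1.125 + 0.5625 + 0.28125 + 0.140625
= 17.859375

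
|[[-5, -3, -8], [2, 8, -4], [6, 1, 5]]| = (1)*(-5)*det([[8, -4], [1, 5]]) + (-1)*(-3)*det([[2, -4], [6, 5]]) + (1)*(-8)*det([[2, 8], [6, 1]])
= -220 + 102 + 368
= 250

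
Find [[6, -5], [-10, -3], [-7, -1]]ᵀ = [[6, -10, -7], [-5, -3, -1]]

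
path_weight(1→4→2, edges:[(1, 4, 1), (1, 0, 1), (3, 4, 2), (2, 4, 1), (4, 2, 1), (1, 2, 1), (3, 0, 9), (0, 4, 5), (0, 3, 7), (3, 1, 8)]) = 2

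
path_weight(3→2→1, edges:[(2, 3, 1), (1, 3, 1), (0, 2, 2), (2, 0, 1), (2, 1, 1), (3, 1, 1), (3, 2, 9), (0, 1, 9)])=w(3→2)=9 + w(2→1)=1
= 10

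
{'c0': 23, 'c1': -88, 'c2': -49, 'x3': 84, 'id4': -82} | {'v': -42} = {'c0': 23, 'c1': -88, 'c2': -49, 'x3': 84, 'id4': -82, 'v': -42}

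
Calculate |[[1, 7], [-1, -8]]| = -1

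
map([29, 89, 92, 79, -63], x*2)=[58, 178, 184, 158, -126]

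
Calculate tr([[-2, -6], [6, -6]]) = -8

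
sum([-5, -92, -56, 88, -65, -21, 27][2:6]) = -54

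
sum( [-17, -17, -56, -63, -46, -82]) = -281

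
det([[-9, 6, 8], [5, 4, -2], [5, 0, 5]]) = (1)*(-9)*det([[4, -2], [0, 5]]) + (-1)*(6)*det([[5, -2], [5, 5]]) + (1)*(8)*det([[5, 4], [5, 0]])
= -180 + -210 + -160
= -550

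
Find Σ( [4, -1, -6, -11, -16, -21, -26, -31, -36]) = 4 + (-1) + (-6) + (-11) + (-16) + (-21) + (-26) + (-31) + (-36)
= -144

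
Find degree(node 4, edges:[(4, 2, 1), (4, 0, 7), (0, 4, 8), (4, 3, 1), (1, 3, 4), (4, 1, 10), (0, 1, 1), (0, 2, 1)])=5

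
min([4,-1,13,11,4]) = -1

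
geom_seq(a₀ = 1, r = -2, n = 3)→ a_0 = 1*(-2)^0 = 1
a_1 = 1*(-2)^1 = -2
a_2 = 1*(-2)^2 = 4
= [1, -2, 4]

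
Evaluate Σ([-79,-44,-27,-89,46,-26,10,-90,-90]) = -389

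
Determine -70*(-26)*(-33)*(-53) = 3183180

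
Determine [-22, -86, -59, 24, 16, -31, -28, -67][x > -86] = keep x where x > -86: -22✓, -86✗, -59✓, 24✓, 16✓, -31✓, -28✓, -67✓
= [-22, -59, 24, 16, -31, -28, -67]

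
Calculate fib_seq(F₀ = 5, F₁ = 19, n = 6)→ F_2 = F_1 + F_0 = 24
F_3 = F_2 + F_1 = 43
F_4 = F_3 + F_2 = 67
...
= [5, 19, 24, 43, 67, 110]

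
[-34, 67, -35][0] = -34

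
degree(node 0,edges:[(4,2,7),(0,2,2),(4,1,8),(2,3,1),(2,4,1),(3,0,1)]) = incident: (0,2), (3,0)
= 2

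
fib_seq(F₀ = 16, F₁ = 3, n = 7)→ [16, 3, 19, 22, 41, 63, 104]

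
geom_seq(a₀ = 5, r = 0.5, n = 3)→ [5.0, 2.5, 1.25]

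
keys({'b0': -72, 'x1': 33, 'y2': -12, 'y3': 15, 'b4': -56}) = ['b0', 'x1', 'y2', 'y3', 'b4']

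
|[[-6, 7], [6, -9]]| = 12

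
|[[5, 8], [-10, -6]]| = 50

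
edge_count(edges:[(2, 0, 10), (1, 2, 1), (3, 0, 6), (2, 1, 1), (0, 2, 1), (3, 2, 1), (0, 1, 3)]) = 7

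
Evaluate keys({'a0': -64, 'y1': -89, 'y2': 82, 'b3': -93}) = ['a0', 'y1', 'y2', 'b3']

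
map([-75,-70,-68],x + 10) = -75+10=-65, -70+10=-60, -68+10=-58
= [-65, -60, -58]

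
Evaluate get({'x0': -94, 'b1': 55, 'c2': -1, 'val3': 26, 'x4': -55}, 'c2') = -1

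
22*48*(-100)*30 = -3168000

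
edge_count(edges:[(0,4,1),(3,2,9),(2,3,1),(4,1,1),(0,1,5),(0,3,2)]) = 6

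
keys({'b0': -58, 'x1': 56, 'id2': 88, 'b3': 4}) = ['b0', 'x1', 'id2', 'b3']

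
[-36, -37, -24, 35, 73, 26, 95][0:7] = [-36, -37, -24, 35, 73, 26, 95]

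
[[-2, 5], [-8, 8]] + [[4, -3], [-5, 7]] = [[2, 2], [-13, 15]]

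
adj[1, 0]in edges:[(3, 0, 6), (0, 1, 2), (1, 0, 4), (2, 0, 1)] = 4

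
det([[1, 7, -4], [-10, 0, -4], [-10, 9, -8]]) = (1)*(1)*det([[0, -4], [9, -8]]) + (-1)*(7)*det([[-10, -4], [-10, -8]]) + (1)*(-4)*det([[-10, 0], [-10, 9]])
= 36 + -280 + 360
= 116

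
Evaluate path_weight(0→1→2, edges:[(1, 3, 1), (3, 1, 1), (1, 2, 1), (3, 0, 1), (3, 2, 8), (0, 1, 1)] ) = w(0→1)=1 + w(1→2)=1
= 2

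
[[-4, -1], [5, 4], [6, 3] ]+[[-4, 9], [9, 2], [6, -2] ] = [[-8, 8], [14, 6], [12, 1]]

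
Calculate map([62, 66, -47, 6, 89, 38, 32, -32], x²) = [3844, 4356, 2209, 36, 7921, 1444, 1024, 1024]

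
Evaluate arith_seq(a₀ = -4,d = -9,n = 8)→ a_0 = -4 + 0*-9 = -4
a_1 = -4 + 1*-9 = -13
a_2 = -4 + 2*-9 = -22
...
= [-4, -13, -22, -31, -40, -49, -58, -67]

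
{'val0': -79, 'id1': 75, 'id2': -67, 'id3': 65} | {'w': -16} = {'val0': -79, 'id1': 75, 'id2': -67, 'id3': 65, 'w': -16}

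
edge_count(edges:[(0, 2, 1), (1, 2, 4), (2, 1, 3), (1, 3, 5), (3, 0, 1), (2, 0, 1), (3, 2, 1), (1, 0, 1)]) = 8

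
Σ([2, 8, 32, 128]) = 170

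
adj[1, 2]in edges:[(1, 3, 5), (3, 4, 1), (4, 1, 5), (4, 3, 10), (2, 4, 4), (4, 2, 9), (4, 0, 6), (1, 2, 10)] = 10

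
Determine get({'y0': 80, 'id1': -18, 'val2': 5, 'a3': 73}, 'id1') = -18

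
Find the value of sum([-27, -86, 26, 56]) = (-27) + (-86) + 26 + 56
= -31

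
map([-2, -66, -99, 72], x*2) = -2*2=-4, -66*2=-132, -99*2=-198, 72*2=144
= [-4, -132, -198, 144]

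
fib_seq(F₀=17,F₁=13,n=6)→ [17, 13, 30, 43, 73, 116]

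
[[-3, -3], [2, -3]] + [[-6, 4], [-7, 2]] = [[-9, 1], [-5, -1]]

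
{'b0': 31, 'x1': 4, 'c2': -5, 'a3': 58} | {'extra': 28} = {'b0': 31, 'x1': 4, 'c2': -5, 'a3': 58, 'extra': 28}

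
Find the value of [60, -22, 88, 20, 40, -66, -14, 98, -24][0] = 60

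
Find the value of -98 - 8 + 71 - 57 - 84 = -176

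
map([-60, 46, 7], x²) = (-60)²=3600, (46)²=2116, (7)²=49
= [3600, 2116, 49]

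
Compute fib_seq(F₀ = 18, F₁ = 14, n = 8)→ F_2 = F_1 + F_0 = 32
F_3 = F_2 + F_1 = 46
F_4 = F_3 + F_2 = 78
...
= [18, 14, 32, 46, 78, 124, 202, 326]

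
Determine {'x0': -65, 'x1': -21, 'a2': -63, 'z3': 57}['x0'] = -65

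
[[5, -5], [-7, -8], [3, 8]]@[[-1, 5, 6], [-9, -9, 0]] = [[40, 70, 30], [79, 37, -42], [-75, -57, 18]]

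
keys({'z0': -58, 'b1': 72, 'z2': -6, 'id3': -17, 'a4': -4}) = ['z0', 'b1', 'z2', 'id3', 'a4']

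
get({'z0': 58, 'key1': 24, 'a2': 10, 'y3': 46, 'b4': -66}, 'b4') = -66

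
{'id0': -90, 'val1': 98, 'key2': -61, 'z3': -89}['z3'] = -89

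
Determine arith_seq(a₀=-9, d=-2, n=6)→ [-9, -11, -13, -15, -17, -19]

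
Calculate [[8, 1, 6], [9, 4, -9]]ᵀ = [[8, 9], [1, 4], [6, -9]]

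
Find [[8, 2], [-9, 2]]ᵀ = [[8, -9], [2, 2]]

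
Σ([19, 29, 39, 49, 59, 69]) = 264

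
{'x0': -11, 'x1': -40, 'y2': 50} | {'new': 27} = {'x0': -11, 'x1': -40, 'y2': 50, 'new': 27}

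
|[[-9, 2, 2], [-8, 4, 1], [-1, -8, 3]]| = 2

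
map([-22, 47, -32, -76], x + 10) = -22+10=-12, 47+10=57, -32+10=-22, -76+10=-66
= [-12, 57, -22, -66]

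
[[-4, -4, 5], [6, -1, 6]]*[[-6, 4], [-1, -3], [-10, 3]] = [[-22, 11], [-95, 45]]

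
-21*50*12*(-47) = 592200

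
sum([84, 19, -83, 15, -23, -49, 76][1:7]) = -45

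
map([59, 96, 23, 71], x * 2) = [118, 192, 46, 142]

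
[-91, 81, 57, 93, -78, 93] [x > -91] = keep x where x > -91: -91✗, 81✓, 57✓, 93✓, -78✓, 93✓
= [81, 57, 93, -78, 93]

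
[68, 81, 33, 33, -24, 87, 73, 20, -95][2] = 33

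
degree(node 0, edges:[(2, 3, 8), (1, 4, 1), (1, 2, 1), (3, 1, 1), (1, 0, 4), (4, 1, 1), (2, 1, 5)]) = 1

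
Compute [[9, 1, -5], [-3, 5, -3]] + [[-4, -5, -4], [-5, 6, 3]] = [[5, -4, -9], [-8, 11, 0]]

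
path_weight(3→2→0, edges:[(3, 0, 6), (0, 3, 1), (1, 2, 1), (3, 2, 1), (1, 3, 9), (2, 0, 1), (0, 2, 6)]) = 2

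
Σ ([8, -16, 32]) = 8 + -16 + 32
= 24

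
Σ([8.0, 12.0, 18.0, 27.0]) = 8.0 + 12.0 + 18.0 + 27.0
= 65.0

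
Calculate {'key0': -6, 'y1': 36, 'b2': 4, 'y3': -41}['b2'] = 4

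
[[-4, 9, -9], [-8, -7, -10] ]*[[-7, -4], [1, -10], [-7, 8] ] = [[100, -146], [119, 22]]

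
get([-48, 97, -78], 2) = -78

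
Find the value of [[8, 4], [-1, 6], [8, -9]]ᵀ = [[8, -1, 8], [4, 6, -9]]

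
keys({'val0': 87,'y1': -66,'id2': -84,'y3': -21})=['val0', 'y1', 'id2', 'y3']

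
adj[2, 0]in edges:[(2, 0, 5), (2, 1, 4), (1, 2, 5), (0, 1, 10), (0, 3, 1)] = 5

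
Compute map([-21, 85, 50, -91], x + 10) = [-11, 95, 60, -81]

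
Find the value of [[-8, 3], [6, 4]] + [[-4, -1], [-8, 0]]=[[-12, 2], [-2, 4]]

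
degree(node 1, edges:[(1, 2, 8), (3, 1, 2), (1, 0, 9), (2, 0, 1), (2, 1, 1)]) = incident: (1,2), (3,1), (1,0), (2,1)
= 4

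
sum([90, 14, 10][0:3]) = 114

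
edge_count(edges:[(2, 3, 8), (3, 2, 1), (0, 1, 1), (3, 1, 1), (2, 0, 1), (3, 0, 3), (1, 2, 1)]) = 7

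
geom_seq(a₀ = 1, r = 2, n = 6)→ [1, 2, 4, 8, 16, 32]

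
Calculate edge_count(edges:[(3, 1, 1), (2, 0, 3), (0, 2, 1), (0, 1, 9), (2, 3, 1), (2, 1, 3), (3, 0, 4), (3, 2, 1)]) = 8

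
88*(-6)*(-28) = 14784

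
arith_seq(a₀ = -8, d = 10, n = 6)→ [-8, 2, 12, 22, 32, 42]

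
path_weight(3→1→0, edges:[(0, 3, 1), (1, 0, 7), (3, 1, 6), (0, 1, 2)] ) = 13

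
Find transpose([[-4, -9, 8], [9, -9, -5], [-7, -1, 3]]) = [[-4, 9, -7], [-9, -9, -1], [8, -5, 3]]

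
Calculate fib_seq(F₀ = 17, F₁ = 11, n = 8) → F_2 = F_1 + F_0 = 28
F_3 = F_2 + F_1 = 39
F_4 = F_3 + F_2 = 67
...
= [17, 11, 28, 39, 67, 106, 173, 279]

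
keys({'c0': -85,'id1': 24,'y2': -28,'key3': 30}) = ['c0', 'id1', 'y2', 'key3']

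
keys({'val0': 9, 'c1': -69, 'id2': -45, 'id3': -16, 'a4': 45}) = ['val0', 'c1', 'id2', 'id3', 'a4']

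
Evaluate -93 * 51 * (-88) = 417384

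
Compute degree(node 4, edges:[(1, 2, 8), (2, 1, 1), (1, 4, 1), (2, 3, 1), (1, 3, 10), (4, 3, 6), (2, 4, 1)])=incident: (1,4), (4,3), (2,4)
= 3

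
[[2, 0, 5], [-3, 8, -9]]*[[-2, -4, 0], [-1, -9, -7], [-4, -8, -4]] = C[0][0] = (2)*(-2) + (0)*(-1) + (5)*(-4) = -24
C[0][1] = (2)*(-4) + (0)*(-9) + (5)*(-8) = -48
C[0][2] = (2)*(0) + (0)*(-7) + (5)*(-4) = -20
C[1][0] = (-3)*(-2) + (8)*(-1) + (-9)*(-4) = 34
C[1][1] = (-3)*(-4) + (8)*(-9) + (-9)*(-8) = 12
C[1][2] = (-3)*(0) + (8)*(-7) + (-9)*(-4) = -20
= [[-24, -48, -20], [34, 12, -20]]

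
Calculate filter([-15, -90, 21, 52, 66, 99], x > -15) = keep x where x > -15: -15✗, -90✗, 21✓, 52✓, 66✓, 99✓
= [21, 52, 66, 99]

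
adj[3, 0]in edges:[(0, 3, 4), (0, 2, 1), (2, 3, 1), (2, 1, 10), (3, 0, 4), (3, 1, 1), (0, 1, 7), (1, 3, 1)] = 4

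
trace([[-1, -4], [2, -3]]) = diagonal: (-1) + (-3)
= -4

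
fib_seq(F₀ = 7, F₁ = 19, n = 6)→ F_2 = F_1 + F_0 = 26
F_3 = F_2 + F_1 = 45
F_4 = F_3 + F_2 = 71
...
= [7, 19, 26, 45, 71, 116]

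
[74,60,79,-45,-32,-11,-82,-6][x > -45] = keep x where x > -45: 74✓, 60✓, 79✓, -45✗, -32✓, -11✓, -82✗, -6✓
= [74, 60, 79, -32, -11, -6]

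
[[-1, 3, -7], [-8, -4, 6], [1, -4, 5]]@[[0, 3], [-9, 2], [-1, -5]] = C[0][0] = (-1)*(0) + (3)*(-9) + (-7)*(-1) = -20
C[0][1] = (-1)*(3) + (3)*(2) + (-7)*(-5) = 38
C[1][0] = (-8)*(0) + (-4)*(-9) + (6)*(-1) = 30
C[1][1] = (-8)*(3) + (-4)*(2) + (6)*(-5) = -62
C[2][0] = (1)*(0) + (-4)*(-9) + (5)*(-1) = 31
C[2][1] = (1)*(3) + (-4)*(2) + (5)*(-5) = -30
= [[-20, 38], [30, -62], [31, -30]]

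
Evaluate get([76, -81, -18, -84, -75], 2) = -18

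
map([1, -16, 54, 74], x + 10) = [11, -6, 64, 84]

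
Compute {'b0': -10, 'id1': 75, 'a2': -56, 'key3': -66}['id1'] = 75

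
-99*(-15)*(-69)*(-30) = 3073950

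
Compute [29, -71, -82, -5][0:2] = [29, -71]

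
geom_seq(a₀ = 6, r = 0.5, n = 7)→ a_0 = 6*0.5^0 = 6.0
a_1 = 6*0.5^1 = 3.0
a_2 = 6*0.5^2 = 1.5
...
= [6.0, 3.0, 1.5, 0.75, 0.375, 0.1875, 0.09375]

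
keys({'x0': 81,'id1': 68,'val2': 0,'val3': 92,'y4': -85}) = ['x0', 'id1', 'val2', 'val3', 'y4']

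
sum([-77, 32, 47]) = 2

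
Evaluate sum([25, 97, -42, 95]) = 25 + 97 + (-42) + 95
= 175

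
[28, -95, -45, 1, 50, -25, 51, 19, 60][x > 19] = [28, 50, 51, 60]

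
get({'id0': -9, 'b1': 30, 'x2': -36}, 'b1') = 30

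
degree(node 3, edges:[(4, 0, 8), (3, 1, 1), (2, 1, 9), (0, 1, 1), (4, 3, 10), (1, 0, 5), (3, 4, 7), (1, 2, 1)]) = 3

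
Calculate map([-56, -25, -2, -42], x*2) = [-112, -50, -4, -84]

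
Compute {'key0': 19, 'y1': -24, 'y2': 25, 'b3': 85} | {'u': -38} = {'key0': 19, 'y1': -24, 'y2': 25, 'b3': 85, 'u': -38}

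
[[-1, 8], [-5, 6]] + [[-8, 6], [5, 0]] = [[-9, 14], [0, 6]]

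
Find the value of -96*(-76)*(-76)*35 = -19407360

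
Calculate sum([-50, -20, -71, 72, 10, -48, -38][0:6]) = slice → [-50, -20, -71, 72, 10, -48]
(-50) + (-20) + (-71) + 72 + 10 + (-48)
= -107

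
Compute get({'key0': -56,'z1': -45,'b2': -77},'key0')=-56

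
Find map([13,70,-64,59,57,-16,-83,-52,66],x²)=[169, 4900, 4096, 3481, 3249, 256, 6889, 2704, 4356]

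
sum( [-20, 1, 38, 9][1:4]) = 48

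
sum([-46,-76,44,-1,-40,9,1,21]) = (-46) + (-76) + 44 + (-1) + (-40) + 9 + 1 + 21
= -88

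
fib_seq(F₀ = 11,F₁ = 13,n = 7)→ F_2 = F_1 + F_0 = 24
F_3 = F_2 + F_1 = 37
F_4 = F_3 + F_2 = 61
...
= [11, 13, 24, 37, 61, 98, 159]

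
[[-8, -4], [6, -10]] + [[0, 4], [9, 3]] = [[-8, 0], [15, -7]]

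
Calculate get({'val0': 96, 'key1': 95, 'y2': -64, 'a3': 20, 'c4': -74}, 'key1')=95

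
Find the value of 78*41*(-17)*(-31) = 1685346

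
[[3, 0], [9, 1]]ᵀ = [[3, 9], [0, 1]]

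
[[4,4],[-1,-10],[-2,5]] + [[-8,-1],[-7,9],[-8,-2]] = [[-4, 3], [-8, -1], [-10, 3]]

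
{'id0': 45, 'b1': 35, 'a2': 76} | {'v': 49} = {'id0': 45, 'b1': 35, 'a2': 76, 'v': 49}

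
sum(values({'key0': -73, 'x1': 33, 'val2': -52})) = -92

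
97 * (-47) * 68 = -310012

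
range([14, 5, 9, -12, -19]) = 33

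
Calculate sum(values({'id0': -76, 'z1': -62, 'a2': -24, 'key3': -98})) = -260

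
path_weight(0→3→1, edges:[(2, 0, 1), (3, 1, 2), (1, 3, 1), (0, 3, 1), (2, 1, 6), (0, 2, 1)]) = w(0→3)=1 + w(3→1)=2
= 3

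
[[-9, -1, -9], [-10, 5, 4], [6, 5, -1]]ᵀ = [[-9, -10, 6], [-1, 5, 5], [-9, 4, -1]]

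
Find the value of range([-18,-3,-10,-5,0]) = 18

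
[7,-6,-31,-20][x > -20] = keep x where x > -20: 7✓, -6✓, -31✗, -20✗
= [7, -6]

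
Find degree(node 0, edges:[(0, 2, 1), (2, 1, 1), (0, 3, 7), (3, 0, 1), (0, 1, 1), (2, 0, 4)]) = 5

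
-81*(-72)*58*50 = 16912800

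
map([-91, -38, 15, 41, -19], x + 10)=[-81, -28, 25, 51, -9]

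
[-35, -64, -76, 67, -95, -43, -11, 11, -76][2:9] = [-76, 67, -95, -43, -11, 11, -76]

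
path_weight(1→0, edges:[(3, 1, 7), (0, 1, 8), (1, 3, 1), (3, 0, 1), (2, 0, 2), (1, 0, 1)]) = 1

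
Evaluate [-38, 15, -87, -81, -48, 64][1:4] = [15, -87, -81]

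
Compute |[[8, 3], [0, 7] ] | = (8)*(7) - (3)*(0)
= 56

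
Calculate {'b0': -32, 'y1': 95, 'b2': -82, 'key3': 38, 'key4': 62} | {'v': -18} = {'b0': -32, 'y1': 95, 'b2': -82, 'key3': 38, 'key4': 62, 'v': -18}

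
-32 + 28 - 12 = -16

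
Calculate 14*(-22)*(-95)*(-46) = -1345960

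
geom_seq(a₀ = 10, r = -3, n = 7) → [10, -30, 90, -270, 810, -2430, 7290]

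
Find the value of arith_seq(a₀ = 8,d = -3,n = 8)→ [8, 5, 2, -1, -4, -7, -10, -13]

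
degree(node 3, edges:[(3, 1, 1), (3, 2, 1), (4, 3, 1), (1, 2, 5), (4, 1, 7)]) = incident: (3,1), (3,2), (4,3)
= 3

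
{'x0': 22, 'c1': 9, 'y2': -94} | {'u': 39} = {'x0': 22, 'c1': 9, 'y2': -94, 'u': 39}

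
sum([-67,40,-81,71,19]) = -18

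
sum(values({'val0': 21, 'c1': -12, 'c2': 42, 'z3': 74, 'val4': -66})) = 21 + (-12) + 42 + 74 + (-66)
= 59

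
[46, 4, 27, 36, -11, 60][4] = -11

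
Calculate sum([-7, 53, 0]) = (-7) + 53 + 0
= 46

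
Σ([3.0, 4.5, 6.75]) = 3.0 + 4.5 + 6.75
= 14.25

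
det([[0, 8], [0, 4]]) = 0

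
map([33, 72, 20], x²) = (33)²=1089, (72)²=5184, (20)²=400
= [1089, 5184, 400]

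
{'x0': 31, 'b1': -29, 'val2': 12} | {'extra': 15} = {'x0': 31, 'b1': -29, 'val2': 12, 'extra': 15}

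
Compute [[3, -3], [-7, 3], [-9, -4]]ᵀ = [[3, -7, -9], [-3, 3, -4]]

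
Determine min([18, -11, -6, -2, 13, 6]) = -11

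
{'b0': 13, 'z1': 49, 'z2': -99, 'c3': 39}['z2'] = -99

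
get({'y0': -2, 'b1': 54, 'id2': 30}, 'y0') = -2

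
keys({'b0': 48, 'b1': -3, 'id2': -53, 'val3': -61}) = ['b0', 'b1', 'id2', 'val3']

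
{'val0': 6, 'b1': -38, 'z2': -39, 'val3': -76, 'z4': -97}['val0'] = 6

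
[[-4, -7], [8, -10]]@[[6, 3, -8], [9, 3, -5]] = [[-87, -33, 67], [-42, -6, -14]]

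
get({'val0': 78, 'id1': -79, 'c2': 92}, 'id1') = -79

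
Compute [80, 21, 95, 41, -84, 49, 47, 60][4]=-84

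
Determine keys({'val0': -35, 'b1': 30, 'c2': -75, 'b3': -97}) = ['val0', 'b1', 'c2', 'b3']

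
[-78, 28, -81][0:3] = [-78, 28, -81]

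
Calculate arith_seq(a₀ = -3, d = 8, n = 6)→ a_0 = -3 + 0*8 = -3
a_1 = -3 + 1*8 = 5
a_2 = -3 + 2*8 = 13
...
= [-3, 5, 13, 21, 29, 37]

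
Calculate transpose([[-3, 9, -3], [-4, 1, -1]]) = [[-3, -4], [9, 1], [-3, -1]]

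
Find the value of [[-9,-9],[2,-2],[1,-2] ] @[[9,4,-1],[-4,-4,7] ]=C[0][0] = (-9)*(9) + (-9)*(-4) = -45
C[0][1] = (-9)*(4) + (-9)*(-4) = 0
C[0][2] = (-9)*(-1) + (-9)*(7) = -54
C[1][0] = (2)*(9) + (-2)*(-4) = 26
C[1][1] = (2)*(4) + (-2)*(-4) = 16
C[1][2] = (2)*(-1) + (-2)*(7) = -16
... (3 more cells)
= [[-45, 0, -54], [26, 16, -16], [17, 12, -15]]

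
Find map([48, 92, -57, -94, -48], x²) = (48)²=2304, (92)²=8464, (-57)²=3249, (-94)²=8836, (-48)²=2304
= [2304, 8464, 3249, 8836, 2304]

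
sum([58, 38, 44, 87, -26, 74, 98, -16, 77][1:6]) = 217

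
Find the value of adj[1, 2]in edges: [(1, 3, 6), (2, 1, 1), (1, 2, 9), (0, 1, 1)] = 9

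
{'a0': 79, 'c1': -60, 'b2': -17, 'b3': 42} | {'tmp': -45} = {'a0': 79, 'c1': -60, 'b2': -17, 'b3': 42, 'tmp': -45}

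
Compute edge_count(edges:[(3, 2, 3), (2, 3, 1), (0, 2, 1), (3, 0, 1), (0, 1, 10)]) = 5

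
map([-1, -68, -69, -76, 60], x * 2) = [-2, -136, -138, -152, 120]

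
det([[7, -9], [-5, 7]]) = 4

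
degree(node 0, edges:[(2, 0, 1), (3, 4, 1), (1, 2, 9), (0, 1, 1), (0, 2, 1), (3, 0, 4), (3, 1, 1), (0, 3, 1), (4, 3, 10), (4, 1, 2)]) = 5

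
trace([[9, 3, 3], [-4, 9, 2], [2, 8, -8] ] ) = diagonal: 9 + 9 + (-8)
= 10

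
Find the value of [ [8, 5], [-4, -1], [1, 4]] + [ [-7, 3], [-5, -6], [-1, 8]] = [[1, 8], [-9, -7], [0, 12]]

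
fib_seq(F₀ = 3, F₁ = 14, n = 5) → [3, 14, 17, 31, 48]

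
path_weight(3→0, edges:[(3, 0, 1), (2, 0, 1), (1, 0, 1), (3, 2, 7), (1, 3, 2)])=w(3→0)=1
= 1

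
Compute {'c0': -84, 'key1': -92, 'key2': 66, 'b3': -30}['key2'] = 66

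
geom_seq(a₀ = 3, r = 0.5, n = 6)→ [3.0, 1.5, 0.75, 0.375, 0.1875, 0.09375]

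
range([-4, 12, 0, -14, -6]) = 26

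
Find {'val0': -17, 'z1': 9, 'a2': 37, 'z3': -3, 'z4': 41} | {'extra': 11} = {'val0': -17, 'z1': 9, 'a2': 37, 'z3': -3, 'z4': 41, 'extra': 11}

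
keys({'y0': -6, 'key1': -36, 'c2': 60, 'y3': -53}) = ['y0', 'key1', 'c2', 'y3']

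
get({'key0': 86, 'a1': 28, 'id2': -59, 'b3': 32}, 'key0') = 86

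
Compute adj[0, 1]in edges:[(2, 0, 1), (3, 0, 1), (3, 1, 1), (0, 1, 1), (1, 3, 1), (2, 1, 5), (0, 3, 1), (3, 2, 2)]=1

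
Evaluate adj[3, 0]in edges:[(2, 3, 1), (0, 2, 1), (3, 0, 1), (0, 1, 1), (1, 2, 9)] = 1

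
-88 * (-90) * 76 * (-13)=-7824960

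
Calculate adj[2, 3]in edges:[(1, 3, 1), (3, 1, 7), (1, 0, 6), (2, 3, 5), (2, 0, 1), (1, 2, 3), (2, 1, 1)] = 5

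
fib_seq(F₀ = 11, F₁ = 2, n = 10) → [11, 2, 13, 15, 28, 43, 71, 114, 185, 299]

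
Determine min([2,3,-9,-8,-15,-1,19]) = -15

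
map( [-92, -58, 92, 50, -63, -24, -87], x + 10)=-92+10=-82, -58+10=-48, 92+10=102, 50+10=60, -63+10=-53, -24+10=-14, -87+10=-77
= [-82, -48, 102, 60, -53, -14, -77]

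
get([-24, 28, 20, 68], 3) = 68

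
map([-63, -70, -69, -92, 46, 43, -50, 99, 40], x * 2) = -63*2=-126, -70*2=-140, -69*2=-138, -92*2=-184, 46*2=92, 43*2=86, -50*2=-100, 99*2=198, 40*2=80
= [-126, -140, -138, -184, 92, 86, -100, 198, 80]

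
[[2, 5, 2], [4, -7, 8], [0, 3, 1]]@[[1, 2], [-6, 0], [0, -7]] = C[0][0] = (2)*(1) + (5)*(-6) + (2)*(0) = -28
C[0][1] = (2)*(2) + (5)*(0) + (2)*(-7) = -10
C[1][0] = (4)*(1) + (-7)*(-6) + (8)*(0) = 46
C[1][1] = (4)*(2) + (-7)*(0) + (8)*(-7) = -48
C[2][0] = (0)*(1) + (3)*(-6) + (1)*(0) = -18
C[2][1] = (0)*(2) + (3)*(0) + (1)*(-7) = -7
= [[-28, -10], [46, -48], [-18, -7]]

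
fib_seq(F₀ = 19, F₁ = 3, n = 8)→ [19, 3, 22, 25, 47, 72, 119, 191]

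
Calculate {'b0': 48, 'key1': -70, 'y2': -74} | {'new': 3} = {'b0': 48, 'key1': -70, 'y2': -74, 'new': 3}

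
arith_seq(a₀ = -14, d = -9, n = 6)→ [-14, -23, -32, -41, -50, -59]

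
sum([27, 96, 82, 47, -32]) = 27 + 96 + 82 + 47 + (-32)
= 220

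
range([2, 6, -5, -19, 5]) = 25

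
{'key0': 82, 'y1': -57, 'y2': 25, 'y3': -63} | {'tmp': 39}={'key0': 82, 'y1': -57, 'y2': 25, 'y3': -63, 'tmp': 39}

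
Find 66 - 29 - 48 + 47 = 36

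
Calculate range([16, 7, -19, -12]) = 35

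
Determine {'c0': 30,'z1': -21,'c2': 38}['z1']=-21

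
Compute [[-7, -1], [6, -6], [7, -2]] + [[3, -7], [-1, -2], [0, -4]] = [[-4, -8], [5, -8], [7, -6]]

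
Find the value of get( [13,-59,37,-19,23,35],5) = 35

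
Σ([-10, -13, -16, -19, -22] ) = -80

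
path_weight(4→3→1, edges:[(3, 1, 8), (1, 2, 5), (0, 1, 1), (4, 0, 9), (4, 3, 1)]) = w(4→3)=1 + w(3→1)=8
= 9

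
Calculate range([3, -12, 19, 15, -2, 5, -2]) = 31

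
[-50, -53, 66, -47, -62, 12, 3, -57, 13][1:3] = [-53, 66]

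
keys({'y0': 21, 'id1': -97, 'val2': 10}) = ['y0', 'id1', 'val2']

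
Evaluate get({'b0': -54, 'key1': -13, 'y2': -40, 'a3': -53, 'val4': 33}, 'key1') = -13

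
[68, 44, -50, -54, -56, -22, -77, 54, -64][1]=44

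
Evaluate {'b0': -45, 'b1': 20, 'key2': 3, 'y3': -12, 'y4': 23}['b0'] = -45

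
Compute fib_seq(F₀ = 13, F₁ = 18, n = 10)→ [13, 18, 31, 49, 80, 129, 209, 338, 547, 885]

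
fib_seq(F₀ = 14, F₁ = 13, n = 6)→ [14, 13, 27, 40, 67, 107]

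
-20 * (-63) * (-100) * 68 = -8568000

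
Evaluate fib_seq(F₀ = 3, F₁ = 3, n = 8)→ F_2 = F_1 + F_0 = 6
F_3 = F_2 + F_1 = 9
F_4 = F_3 + F_2 = 15
...
= [3, 3, 6, 9, 15, 24, 39, 63]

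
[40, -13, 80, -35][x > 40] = keep x where x > 40: 40✗, -13✗, 80✓, -35✗
= [80]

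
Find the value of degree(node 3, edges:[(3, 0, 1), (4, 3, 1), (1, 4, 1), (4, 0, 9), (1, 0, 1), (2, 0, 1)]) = 2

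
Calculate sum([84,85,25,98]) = 84 + 85 + 25 + 98
= 292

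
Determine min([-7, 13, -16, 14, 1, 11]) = -16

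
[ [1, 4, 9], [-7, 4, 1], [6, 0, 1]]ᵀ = [[1, -7, 6], [4, 4, 0], [9, 1, 1]]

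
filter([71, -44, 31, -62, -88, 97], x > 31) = [71, 97]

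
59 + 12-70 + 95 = 96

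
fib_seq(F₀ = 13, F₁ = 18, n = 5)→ F_2 = F_1 + F_0 = 31
F_3 = F_2 + F_1 = 49
F_4 = F_3 + F_2 = 80
= [13, 18, 31, 49, 80]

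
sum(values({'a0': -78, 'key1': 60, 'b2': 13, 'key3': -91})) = (-78) + 60 + 13 + (-91)
= -96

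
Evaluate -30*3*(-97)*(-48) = -419040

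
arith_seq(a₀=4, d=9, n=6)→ [4, 13, 22, 31, 40, 49]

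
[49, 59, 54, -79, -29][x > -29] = [49, 59, 54]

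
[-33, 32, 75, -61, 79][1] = 32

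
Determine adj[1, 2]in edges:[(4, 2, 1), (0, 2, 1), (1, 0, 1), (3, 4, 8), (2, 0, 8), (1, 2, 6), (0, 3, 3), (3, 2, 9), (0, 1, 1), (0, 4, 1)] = 6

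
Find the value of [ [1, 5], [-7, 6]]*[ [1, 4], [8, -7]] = [[41, -31], [41, -70]]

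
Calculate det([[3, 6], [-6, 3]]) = 45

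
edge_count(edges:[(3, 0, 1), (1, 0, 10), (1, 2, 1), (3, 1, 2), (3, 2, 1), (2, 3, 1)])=6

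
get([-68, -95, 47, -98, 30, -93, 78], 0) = -68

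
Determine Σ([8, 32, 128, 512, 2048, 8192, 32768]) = 43688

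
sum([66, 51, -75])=42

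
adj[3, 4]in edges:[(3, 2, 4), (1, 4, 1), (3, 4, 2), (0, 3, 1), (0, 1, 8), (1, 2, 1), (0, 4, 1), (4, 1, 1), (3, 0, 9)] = 2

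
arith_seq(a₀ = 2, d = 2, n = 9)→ a_0 = 2 + 0*2 = 2
a_1 = 2 + 1*2 = 4
a_2 = 2 + 2*2 = 6
...
= [2, 4, 6, 8, 10, 12, 14, 16, 18]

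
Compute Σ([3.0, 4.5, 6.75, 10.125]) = 3.0 + 4.5 + 6.75 + 10.125
= 24.375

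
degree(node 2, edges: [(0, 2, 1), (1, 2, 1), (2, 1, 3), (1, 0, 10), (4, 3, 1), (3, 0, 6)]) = incident: (0,2), (1,2), (2,1)
= 3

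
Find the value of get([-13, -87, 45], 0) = -13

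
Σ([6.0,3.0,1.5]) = 10.5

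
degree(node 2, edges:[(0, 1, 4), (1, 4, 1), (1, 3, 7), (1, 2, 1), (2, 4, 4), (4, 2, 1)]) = incident: (1,2), (2,4), (4,2)
= 3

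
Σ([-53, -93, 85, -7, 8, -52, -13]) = (-53) + (-93) + 85 + (-7) + 8 + (-52) + (-13)
= -125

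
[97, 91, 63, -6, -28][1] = 91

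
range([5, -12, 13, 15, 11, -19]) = 34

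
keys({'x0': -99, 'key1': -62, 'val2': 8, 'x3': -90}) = ['x0', 'key1', 'val2', 'x3']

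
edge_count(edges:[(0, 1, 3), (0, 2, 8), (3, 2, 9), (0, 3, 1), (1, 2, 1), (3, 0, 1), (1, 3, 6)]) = 7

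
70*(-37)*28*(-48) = 3480960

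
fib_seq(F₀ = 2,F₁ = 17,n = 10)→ [2, 17, 19, 36, 55, 91, 146, 237, 383, 620]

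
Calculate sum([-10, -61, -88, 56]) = -103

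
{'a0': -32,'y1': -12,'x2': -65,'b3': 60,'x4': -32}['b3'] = 60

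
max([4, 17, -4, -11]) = 17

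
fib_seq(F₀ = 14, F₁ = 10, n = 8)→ [14, 10, 24, 34, 58, 92, 150, 242]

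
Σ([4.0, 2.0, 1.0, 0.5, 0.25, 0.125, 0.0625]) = 7.9375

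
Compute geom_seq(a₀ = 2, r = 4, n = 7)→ a_0 = 2*4^0 = 2
a_1 = 2*4^1 = 8
a_2 = 2*4^2 = 32
...
= [2, 8, 32, 128, 512, 2048, 8192]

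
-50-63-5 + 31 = -87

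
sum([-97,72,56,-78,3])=-44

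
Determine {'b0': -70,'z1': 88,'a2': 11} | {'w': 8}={'b0': -70, 'z1': 88, 'a2': 11, 'w': 8}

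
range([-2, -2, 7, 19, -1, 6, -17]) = 36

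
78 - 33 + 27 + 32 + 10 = 114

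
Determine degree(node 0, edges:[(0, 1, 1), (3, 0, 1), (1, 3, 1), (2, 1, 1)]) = incident: (0,1), (3,0)
= 2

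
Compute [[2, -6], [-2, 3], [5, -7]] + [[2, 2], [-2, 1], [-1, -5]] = [[4, -4], [-4, 4], [4, -12]]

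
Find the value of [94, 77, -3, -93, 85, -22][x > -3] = [94, 77, 85]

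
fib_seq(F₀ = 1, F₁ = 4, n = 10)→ [1, 4, 5, 9, 14, 23, 37, 60, 97, 157]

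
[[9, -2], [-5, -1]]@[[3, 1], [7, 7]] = C[0][0] = (9)*(3) + (-2)*(7) = 13
C[0][1] = (9)*(1) + (-2)*(7) = -5
C[1][0] = (-5)*(3) + (-1)*(7) = -22
C[1][1] = (-5)*(1) + (-1)*(7) = -12
= [[13, -5], [-22, -12]]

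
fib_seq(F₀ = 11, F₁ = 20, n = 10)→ F_2 = F_1 + F_0 = 31
F_3 = F_2 + F_1 = 51
F_4 = F_3 + F_2 = 82
...
= [11, 20, 31, 51, 82, 133, 215, 348, 563, 911]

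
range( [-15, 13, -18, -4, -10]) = 31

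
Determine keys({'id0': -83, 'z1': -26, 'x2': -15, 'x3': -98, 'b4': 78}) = ['id0', 'z1', 'x2', 'x3', 'b4']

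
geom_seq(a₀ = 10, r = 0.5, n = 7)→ a_0 = 10*0.5^0 = 10.0
a_1 = 10*0.5^1 = 5.0
a_2 = 10*0.5^2 = 2.5
...
= [10.0, 5.0, 2.5, 1.25, 0.625, 0.3125, 0.15625]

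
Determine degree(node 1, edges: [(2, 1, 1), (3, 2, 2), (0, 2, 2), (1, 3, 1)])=incident: (2,1), (1,3)
= 2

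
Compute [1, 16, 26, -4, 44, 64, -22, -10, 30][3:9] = [-4, 44, 64, -22, -10, 30]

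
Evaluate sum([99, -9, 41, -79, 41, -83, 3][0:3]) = 131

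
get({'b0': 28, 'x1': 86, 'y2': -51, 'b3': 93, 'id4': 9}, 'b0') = 28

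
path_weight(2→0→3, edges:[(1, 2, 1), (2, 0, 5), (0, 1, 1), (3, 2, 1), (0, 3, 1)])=6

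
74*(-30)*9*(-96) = 1918080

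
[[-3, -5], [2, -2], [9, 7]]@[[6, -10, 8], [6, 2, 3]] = C[0][0] = (-3)*(6) + (-5)*(6) = -48
C[0][1] = (-3)*(-10) + (-5)*(2) = 20
C[0][2] = (-3)*(8) + (-5)*(3) = -39
C[1][0] = (2)*(6) + (-2)*(6) = 0
C[1][1] = (2)*(-10) + (-2)*(2) = -24
C[1][2] = (2)*(8) + (-2)*(3) = 10
... (3 more cells)
= [[-48, 20, -39], [0, -24, 10], [96, -76, 93]]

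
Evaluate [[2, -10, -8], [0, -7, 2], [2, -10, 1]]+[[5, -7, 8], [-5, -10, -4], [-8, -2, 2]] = [[7, -17, 0], [-5, -17, -2], [-6, -12, 3]]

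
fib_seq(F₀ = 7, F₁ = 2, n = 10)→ [7, 2, 9, 11, 20, 31, 51, 82, 133, 215]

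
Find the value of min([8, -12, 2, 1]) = -12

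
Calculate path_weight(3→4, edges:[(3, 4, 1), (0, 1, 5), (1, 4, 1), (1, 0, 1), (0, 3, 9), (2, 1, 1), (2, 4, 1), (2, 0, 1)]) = 1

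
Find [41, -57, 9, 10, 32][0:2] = [41, -57]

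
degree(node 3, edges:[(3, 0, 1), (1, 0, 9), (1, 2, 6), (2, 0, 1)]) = incident: (3,0)
= 1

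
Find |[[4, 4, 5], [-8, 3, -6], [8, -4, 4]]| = (1)*(4)*det([[3, -6], [-4, 4]]) + (-1)*(4)*det([[-8, -6], [8, 4]]) + (1)*(5)*det([[-8, 3], [8, -4]])
= -48 + -64 + 40
= -72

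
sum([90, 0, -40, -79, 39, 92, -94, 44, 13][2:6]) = 12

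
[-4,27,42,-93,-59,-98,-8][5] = -98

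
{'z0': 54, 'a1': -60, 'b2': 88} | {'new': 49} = {'z0': 54, 'a1': -60, 'b2': 88, 'new': 49}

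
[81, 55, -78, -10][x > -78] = keep x where x > -78: 81✓, 55✓, -78✗, -10✓
= [81, 55, -10]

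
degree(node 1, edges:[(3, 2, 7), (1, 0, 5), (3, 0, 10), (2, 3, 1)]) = incident: (1,0)
= 1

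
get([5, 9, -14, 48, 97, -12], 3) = 48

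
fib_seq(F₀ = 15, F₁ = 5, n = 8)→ [15, 5, 20, 25, 45, 70, 115, 185]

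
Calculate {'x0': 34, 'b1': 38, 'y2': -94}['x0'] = 34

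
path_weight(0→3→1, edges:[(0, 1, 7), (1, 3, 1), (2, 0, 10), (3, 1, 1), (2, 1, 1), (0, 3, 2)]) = 3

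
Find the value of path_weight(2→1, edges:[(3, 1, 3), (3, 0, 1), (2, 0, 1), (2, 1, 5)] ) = w(2→1)=5
= 5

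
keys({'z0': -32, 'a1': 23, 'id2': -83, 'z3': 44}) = ['z0', 'a1', 'id2', 'z3']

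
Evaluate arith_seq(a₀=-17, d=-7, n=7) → a_0 = -17 + 0*-7 = -17
a_1 = -17 + 1*-7 = -24
a_2 = -17 + 2*-7 = -31
...
= [-17, -24, -31, -38, -45, -52, -59]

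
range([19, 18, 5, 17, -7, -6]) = 26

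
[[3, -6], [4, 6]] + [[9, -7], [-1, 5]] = [[12, -13], [3, 11]]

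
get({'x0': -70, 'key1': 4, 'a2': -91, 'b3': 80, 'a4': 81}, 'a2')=-91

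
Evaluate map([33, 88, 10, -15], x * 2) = 33*2=66, 88*2=176, 10*2=20, -15*2=-30
= [66, 176, 20, -30]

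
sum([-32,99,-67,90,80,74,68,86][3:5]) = slice → [90, 80]
90 + 80
= 170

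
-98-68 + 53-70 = -183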